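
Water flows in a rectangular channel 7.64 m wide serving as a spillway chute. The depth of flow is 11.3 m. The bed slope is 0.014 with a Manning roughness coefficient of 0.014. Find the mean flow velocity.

Flow area A = b·y = 7.64 × 11.3 = 86.33 m². Wetted perimeter P = b + 2y = 7.64 + 2×11.3 = 30.24 m.
Hydraulic radius R = A/P = 86.33/30.24 = 2.855 m.
From Manning's equation, V = (1/n) R^(2/3) S^(1/2) = (1/0.014) × 2.855^(2/3) × 0.014^(1/2) = 17 m/s.

V = 17 m/s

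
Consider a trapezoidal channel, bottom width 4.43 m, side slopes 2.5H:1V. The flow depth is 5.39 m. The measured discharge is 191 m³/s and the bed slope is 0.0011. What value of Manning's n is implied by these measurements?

With bottom width b = 4.43 m and side slope z = 2.5: A = (b + zy)y = (4.43 + 2.5×5.39)×5.39 = 96.51 m²; P = b + 2y√(1+z²) = 4.43 + 2×5.39×2.693 = 33.46 m.
Hydraulic radius R = A/P = 96.51/33.46 = 2.885 m.
Rearranging Manning's equation: n = (1/Q) A R^(2/3) S^(1/2) = (1/191) × 96.51 × 2.885^(2/3) × √0.0011 = 0.034.

n = 0.034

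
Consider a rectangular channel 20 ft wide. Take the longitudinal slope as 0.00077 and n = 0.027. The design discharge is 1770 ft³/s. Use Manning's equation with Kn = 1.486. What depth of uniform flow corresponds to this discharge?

Manning's equation rearranged: A R^(2/3) = nQ / (1.486·√S) = 0.027 × 1770 / (1.486 × √0.00077) = 1159.
Trying y = 20.9 ft: A R^(2/3) = 1495 — over.
Trying y = 17 ft: A R^(2/3) = 1159 — matches.

y_n = 17 ft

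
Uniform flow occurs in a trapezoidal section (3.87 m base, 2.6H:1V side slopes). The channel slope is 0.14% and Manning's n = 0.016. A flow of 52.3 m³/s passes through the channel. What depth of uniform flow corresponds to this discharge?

y_n = 2.08 m

Manning's equation rearranged: A R^(2/3) = nQ / (1·√S) = 0.016 × 52.3 / (√0.0014) = 22.36.
At y = 1.46 m: A R^(2/3) = 10.68 — too small.
At y = 2.52 m: A R^(2/3) = 33.9 — too large.
At y = 2.08 m: A R^(2/3) = 22.37 — matches.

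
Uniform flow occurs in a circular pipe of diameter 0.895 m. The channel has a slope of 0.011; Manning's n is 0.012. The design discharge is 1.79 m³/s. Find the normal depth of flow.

y_n = 0.654 m

Manning's equation rearranged: A R^(2/3) = nQ / (1·√S) = 0.012 × 1.79 / (√0.011) = 0.2048.
Trying y = 0.794 m: A R^(2/3) = 0.2455 — over.
Trying y = 0.529 m: A R^(2/3) = 0.1522 — short.
Trying y = 0.654 m: A R^(2/3) = 0.205 — matches.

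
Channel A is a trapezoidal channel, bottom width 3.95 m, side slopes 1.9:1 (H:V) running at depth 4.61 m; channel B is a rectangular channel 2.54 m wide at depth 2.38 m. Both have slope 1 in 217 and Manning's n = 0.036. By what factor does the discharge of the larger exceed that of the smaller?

Channel A: With bottom width b = 3.95 m and side slope z = 1.9: A = (b + zy)y = (3.95 + 1.9×4.61)×4.61 = 58.59 m²; P = b + 2y√(1+z²) = 3.95 + 2×4.61×2.147 = 23.75 m. Hydraulic radius R = A/P = 58.59/23.75 = 2.467 m. Q_A = (1/0.036)·58.59·2.467^(2/3)·√0.004608 = 201.7 m³/s.
Channel B: Flow area A = b·y = 2.54 × 2.38 = 6.045 m². Wetted perimeter P = b + 2y = 2.54 + 2×2.38 = 7.3 m. Hydraulic radius R = A/P = 6.045/7.3 = 0.8281 m. Q_B = (1/0.036)·6.045·0.8281^(2/3)·√0.004608 = 10.05 m³/s.
The larger discharge is 201.7 m³/s and the smaller is 10.05 m³/s; the ratio is 20.1.

20.1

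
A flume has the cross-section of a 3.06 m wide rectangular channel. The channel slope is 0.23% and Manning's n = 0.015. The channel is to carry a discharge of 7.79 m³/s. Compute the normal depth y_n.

y_n = 1.08 m

Manning's equation rearranged: A R^(2/3) = nQ / (1·√S) = 0.015 × 7.79 / (√0.0023) = 2.436.
Trying y = 1.2 m: A R^(2/3) = 2.819 — over.
Trying y = 1.08 m: A R^(2/3) = 2.437 — ≈ 2.436.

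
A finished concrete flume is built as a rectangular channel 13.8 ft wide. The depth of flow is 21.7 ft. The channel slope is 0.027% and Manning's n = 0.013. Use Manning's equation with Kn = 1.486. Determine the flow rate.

Flow area A = b·y = 13.8 × 21.7 = 299.5 ft². Wetted perimeter P = b + 2y = 13.8 + 2×21.7 = 57.2 ft.
Hydraulic radius R = A/P = 299.5/57.2 = 5.235 ft.
Manning's equation: Q = (1.486/n) A R^(2/3) S^(1/2) = (1.486/0.013) × 299.5 × 5.235^(2/3) × 0.00027^(1/2) = 1700 ft³/s.

Q = 1700 ft³/s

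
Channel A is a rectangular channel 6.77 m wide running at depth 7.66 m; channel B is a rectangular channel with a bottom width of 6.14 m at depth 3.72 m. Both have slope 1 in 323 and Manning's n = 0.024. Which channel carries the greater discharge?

channel A

Channel A: Flow area A = b·y = 6.77 × 7.66 = 51.86 m². Wetted perimeter P = b + 2y = 6.77 + 2×7.66 = 22.09 m. Hydraulic radius R = A/P = 51.86/22.09 = 2.348 m. Q_A = (1/0.024)·51.86·2.348^(2/3)·√0.003096 = 212.4 m³/s.
Channel B: Flow area A = b·y = 6.14 × 3.72 = 22.84 m². Wetted perimeter P = b + 2y = 6.14 + 2×3.72 = 13.58 m. Hydraulic radius R = A/P = 22.84/13.58 = 1.682 m. Q_B = (1/0.024)·22.84·1.682^(2/3)·√0.003096 = 74.89 m³/s.
Q_A = 212.4 m³/s vs Q_B = 74.89 m³/s, so channel A carries more.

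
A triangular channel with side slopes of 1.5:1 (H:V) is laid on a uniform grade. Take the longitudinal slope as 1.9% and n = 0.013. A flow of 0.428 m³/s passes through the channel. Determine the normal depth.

y_n = 0.321 m

Manning's equation rearranged: A R^(2/3) = nQ / (1·√S) = 0.013 × 0.428 / (√0.019) = 0.04037.
At y = 0.367 m: A R^(2/3) = 0.05771 — high.
At y = 0.263 m: A R^(2/3) = 0.02373 — low.
At y = 0.321 m: A R^(2/3) = 0.04038 — close enough.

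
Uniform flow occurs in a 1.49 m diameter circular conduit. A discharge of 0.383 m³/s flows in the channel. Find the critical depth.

At critical depth, Q² T / (g A³) = 1, i.e. A³/T = Q²/g = 0.383²/9.81 = 0.01495.
Trying y = 0.249 m: A³/T = 0.006343 — too small.
Trying y = 0.358 m: A³/T = 0.0263 — too large.
Trying y = 0.31 m: A³/T = 0.01498 — matches.

y_c = 0.31 m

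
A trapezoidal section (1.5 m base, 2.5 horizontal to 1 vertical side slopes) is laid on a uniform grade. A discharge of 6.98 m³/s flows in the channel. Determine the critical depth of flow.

y_c = 0.845 m

At critical depth, Q² T / (g A³) = 1, i.e. A³/T = Q²/g = 6.98²/9.81 = 4.966.
Try y = 1.08 m: A³/T = 13.53 — too large.
Try y = 0.648 m: A³/T = 1.743 — too small.
Try y = 0.845 m: A³/T = 4.968 — matches.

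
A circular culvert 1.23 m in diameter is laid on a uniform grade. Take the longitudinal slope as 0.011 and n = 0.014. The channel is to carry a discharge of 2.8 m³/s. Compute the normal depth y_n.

Manning's equation rearranged: A R^(2/3) = nQ / (1·√S) = 0.014 × 2.8 / (√0.011) = 0.3738.
Trying y = 0.514 m: A R^(2/3) = 0.1975 — short.
Trying y = 0.909 m: A R^(2/3) = 0.4851 — over.
Trying y = 0.751 m: A R^(2/3) = 0.3735 — ≈ 0.3738.

y_n = 0.751 m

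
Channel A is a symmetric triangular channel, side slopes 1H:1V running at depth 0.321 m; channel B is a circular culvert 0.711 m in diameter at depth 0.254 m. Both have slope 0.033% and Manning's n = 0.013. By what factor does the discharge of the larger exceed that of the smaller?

Channel A: For a triangular section with side slope z = 1: A = zy² = 1×0.321² = 0.103 m²; P = 2y√(1+z²) = 2×0.321×1.414 = 0.9079 m. Hydraulic radius R = A/P = 0.103/0.9079 = 0.1135 m. Q_A = (1/0.013)·0.103·0.1135^(2/3)·√0.00033 = 0.03375 m³/s.
Channel B: For a circular section of diameter D = 0.711 m at depth y = 0.254 m, the central angle is θ = 2 arccos(1 − 2y/D) = 2.563 rad. Then A = (D²/8)(θ − sin θ) = 0.1273 m² and P = Dθ/2 = 0.911 m. Hydraulic radius R = A/P = 0.1273/0.911 = 0.1398 m. Q_B = (1/0.013)·0.1273·0.1398^(2/3)·√0.00033 = 0.04793 m³/s.
The larger discharge is 0.04793 m³/s and the smaller is 0.03375 m³/s; the ratio is 1.42.

1.42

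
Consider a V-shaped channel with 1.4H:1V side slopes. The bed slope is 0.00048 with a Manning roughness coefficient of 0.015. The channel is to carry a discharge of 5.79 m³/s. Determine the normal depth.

y_n = 1.85 m

Manning's equation rearranged: A R^(2/3) = nQ / (1·√S) = 0.015 × 5.79 / (√0.00048) = 3.964.
At y = 1.26 m: A R^(2/3) = 1.424 — too small.
At y = 2.02 m: A R^(2/3) = 5.012 — too large.
At y = 1.85 m: A R^(2/3) = 3.965 — ≈ 3.964.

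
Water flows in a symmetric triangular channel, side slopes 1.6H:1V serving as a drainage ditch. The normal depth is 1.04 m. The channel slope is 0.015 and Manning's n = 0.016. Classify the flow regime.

For a triangular section with side slope z = 1.6: A = zy² = 1.6×1.04² = 1.731 m²; P = 2y√(1+z²) = 2×1.04×1.887 = 3.925 m.
Hydraulic radius R = A/P = 1.731/3.925 = 0.441 m.
V = (1/n) R^(2/3) √S = (1/0.016) × 0.441^(2/3) × √0.015 = 4.435 m/s. Hydraulic depth D_h = A/T = 1.731/3.328 = 0.52 m.
Froude number Fr = V/√(g·D_h) = 4.435/√(9.81×0.52) = 1.96, which is greater than 1, so the flow is supercritical.

supercritical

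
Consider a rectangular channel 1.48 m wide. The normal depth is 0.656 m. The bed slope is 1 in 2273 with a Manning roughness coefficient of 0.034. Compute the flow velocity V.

Flow area A = b·y = 1.48 × 0.656 = 0.9709 m². Wetted perimeter P = b + 2y = 1.48 + 2×0.656 = 2.792 m.
Hydraulic radius R = A/P = 0.9709/2.792 = 0.3477 m.
From Manning's equation, V = (1/n) R^(2/3) S^(1/2) = (1/0.034) × 0.3477^(2/3) × 0.0004399^(1/2) = 0.305 m/s.

V = 0.305 m/s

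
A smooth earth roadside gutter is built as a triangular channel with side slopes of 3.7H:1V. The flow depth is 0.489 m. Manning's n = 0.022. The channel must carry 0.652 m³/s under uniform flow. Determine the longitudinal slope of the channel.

S = 0.0018

For a triangular section with side slope z = 3.7: A = zy² = 3.7×0.489² = 0.8847 m²; P = 2y√(1+z²) = 2×0.489×3.833 = 3.748 m.
Hydraulic radius R = A/P = 0.8847/3.748 = 0.236 m.
From Manning's equation, S = [nQ / (1 A R^(2/3))]² = [0.022 × 0.652 / (1 × 0.8847 × 0.236^(2/3))]² = 0.0018.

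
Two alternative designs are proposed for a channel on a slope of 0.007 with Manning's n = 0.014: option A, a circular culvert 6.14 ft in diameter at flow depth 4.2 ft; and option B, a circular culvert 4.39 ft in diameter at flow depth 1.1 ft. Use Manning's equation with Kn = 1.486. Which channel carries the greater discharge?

channel A

Channel A: For a circular section of diameter D = 6.14 ft at depth y = 4.2 ft, the central angle is θ = 2 arccos(1 − 2y/D) = 3.895 rad. Then A = (D²/8)(θ − sin θ) = 21.58 ft² and P = Dθ/2 = 11.96 ft. Hydraulic radius R = A/P = 21.58/11.96 = 1.805 ft. Q_A = (1.486/0.014)·21.58·1.805^(2/3)·√0.007 = 284.1 ft³/s.
Channel B: For a circular section of diameter D = 4.39 ft at depth y = 1.1 ft, the central angle is θ = 2 arccos(1 − 2y/D) = 2.097 rad. Then A = (D²/8)(θ − sin θ) = 2.969 ft² and P = Dθ/2 = 4.603 ft. Hydraulic radius R = A/P = 2.969/4.603 = 0.6449 ft. Q_B = (1.486/0.014)·2.969·0.6449^(2/3)·√0.007 = 19.68 ft³/s.
Q_A = 284.1 ft³/s vs Q_B = 19.68 ft³/s, so channel A carries more.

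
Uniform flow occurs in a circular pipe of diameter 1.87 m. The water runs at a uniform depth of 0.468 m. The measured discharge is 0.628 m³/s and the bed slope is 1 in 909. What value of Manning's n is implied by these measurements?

n = 0.012

For a circular section of diameter D = 1.87 m at depth y = 0.468 m, the central angle is θ = 2 arccos(1 − 2y/D) = 2.096 rad. Then A = (D²/8)(θ − sin θ) = 0.5377 m² and P = Dθ/2 = 1.959 m.
Hydraulic radius R = A/P = 0.5377/1.959 = 0.2744 m.
Rearranging Manning's equation: n = (1/Q) A R^(2/3) S^(1/2) = (1/0.628) × 0.5377 × 0.2744^(2/3) × √0.0011 = 0.012.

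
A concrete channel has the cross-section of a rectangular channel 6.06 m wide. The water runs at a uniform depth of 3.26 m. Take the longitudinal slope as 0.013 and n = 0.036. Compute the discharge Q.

Flow area A = b·y = 6.06 × 3.26 = 19.76 m². Wetted perimeter P = b + 2y = 6.06 + 2×3.26 = 12.58 m.
Hydraulic radius R = A/P = 19.76/12.58 = 1.57 m.
Manning's equation: Q = (1/n) A R^(2/3) S^(1/2) = (1/0.036) × 19.76 × 1.57^(2/3) × 0.013^(1/2) = 84.5 m³/s.

Q = 84.5 m³/s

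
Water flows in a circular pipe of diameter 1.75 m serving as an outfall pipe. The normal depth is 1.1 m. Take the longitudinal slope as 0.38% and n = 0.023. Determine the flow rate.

Q = 2.68 m³/s

For a circular section of diameter D = 1.75 m at depth y = 1.1 m, the central angle is θ = 2 arccos(1 − 2y/D) = 3.662 rad. Then A = (D²/8)(θ − sin θ) = 1.592 m² and P = Dθ/2 = 3.204 m.
Hydraulic radius R = A/P = 1.592/3.204 = 0.4969 m.
Manning's equation: Q = (1/n) A R^(2/3) S^(1/2) = (1/0.023) × 1.592 × 0.4969^(2/3) × 0.0038^(1/2) = 2.68 m³/s.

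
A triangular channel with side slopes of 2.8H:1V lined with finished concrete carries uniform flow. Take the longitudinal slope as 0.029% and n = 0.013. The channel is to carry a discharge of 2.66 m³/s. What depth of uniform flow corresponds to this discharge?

y_n = 1.07 m

Manning's equation rearranged: A R^(2/3) = nQ / (1·√S) = 0.013 × 2.66 / (√0.00029) = 2.031.
At y = 0.91 m: A R^(2/3) = 1.318 — low.
At y = 1.21 m: A R^(2/3) = 2.817 — high.
At y = 1.07 m: A R^(2/3) = 2.03 — ≈ 2.031.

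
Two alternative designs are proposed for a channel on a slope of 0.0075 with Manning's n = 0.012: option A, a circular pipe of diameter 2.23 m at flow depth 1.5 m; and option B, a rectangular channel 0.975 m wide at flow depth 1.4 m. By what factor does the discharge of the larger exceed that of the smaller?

Channel A: For a circular section of diameter D = 2.23 m at depth y = 1.5 m, the central angle is θ = 2 arccos(1 − 2y/D) = 3.847 rad. Then A = (D²/8)(θ − sin θ) = 2.794 m² and P = Dθ/2 = 4.289 m. Hydraulic radius R = A/P = 2.794/4.289 = 0.6514 m. Q_A = (1/0.012)·2.794·0.6514^(2/3)·√0.0075 = 15.15 m³/s.
Channel B: Flow area A = b·y = 0.975 × 1.4 = 1.365 m². Wetted perimeter P = b + 2y = 0.975 + 2×1.4 = 3.775 m. Hydraulic radius R = A/P = 1.365/3.775 = 0.3616 m. Q_B = (1/0.012)·1.365·0.3616^(2/3)·√0.0075 = 5 m³/s.
The larger discharge is 15.15 m³/s and the smaller is 5 m³/s; the ratio is 3.03.

3.03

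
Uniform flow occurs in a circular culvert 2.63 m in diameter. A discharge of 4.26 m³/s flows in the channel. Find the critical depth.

y_c = 0.909 m

At critical depth, Q² T / (g A³) = 1, i.e. A³/T = Q²/g = 4.26²/9.81 = 1.85.
At y = 1.1 m: A³/T = 3.848 — too large.
At y = 0.705 m: A³/T = 0.6901 — too small.
At y = 0.909 m: A³/T = 1.848 — ≈ 1.85.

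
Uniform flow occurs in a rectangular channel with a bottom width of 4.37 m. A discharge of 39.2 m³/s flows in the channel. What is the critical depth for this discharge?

y_c = 2.02 m

For a rectangular channel, critical depth y_c = (q²/g)^(1/3) where q = Q/b = 39.2/4.37 = 8.97 m²/s.
So y_c = (8.97²/9.81)^(1/3) = 2.02 m.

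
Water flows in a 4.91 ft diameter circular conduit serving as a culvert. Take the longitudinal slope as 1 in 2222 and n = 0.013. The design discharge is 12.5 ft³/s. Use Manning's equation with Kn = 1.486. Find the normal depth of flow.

y_n = 1.63 ft

Manning's equation rearranged: A R^(2/3) = nQ / (1.486·√S) = 0.013 × 12.5 / (1.486 × √0.00045) = 5.155.
At y = 1.89 ft: A R^(2/3) = 6.816 — high.
At y = 1.44 ft: A R^(2/3) = 4.068 — low.
At y = 1.63 ft: A R^(2/3) = 5.164 — ≈ 5.155.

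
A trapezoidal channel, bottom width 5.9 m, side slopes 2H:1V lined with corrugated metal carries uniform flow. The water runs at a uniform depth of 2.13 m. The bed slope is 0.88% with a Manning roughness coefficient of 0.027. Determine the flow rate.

With bottom width b = 5.9 m and side slope z = 2: A = (b + zy)y = (5.9 + 2×2.13)×2.13 = 21.64 m²; P = b + 2y√(1+z²) = 5.9 + 2×2.13×2.236 = 15.43 m.
Hydraulic radius R = A/P = 21.64/15.43 = 1.403 m.
Manning's equation: Q = (1/n) A R^(2/3) S^(1/2) = (1/0.027) × 21.64 × 1.403^(2/3) × 0.0088^(1/2) = 94.2 m³/s.

Q = 94.2 m³/s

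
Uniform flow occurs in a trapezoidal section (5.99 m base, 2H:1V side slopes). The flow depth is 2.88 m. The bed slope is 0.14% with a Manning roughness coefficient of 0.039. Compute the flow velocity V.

With bottom width b = 5.99 m and side slope z = 2: A = (b + zy)y = (5.99 + 2×2.88)×2.88 = 33.84 m²; P = b + 2y√(1+z²) = 5.99 + 2×2.88×2.236 = 18.87 m.
Hydraulic radius R = A/P = 33.84/18.87 = 1.793 m.
From Manning's equation, V = (1/n) R^(2/3) S^(1/2) = (1/0.039) × 1.793^(2/3) × 0.0014^(1/2) = 1.42 m/s.

V = 1.42 m/s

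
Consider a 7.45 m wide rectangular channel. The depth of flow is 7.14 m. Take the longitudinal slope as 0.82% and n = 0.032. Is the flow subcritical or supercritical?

subcritical

Flow area A = b·y = 7.45 × 7.14 = 53.19 m². Wetted perimeter P = b + 2y = 7.45 + 2×7.14 = 21.73 m.
Hydraulic radius R = A/P = 53.19/21.73 = 2.448 m.
V = (1/n) R^(2/3) √S = (1/0.032) × 2.448^(2/3) × √0.0082 = 5.14 m/s. Hydraulic depth D_h = A/T = 53.19/7.45 = 7.14 m.
Froude number Fr = V/√(g·D_h) = 5.14/√(9.81×7.14) = 0.614, which is less than 1, so the flow is subcritical.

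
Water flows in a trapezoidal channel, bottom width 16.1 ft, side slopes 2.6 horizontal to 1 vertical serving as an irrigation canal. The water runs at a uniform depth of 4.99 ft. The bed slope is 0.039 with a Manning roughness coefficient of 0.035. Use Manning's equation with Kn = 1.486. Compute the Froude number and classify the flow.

With bottom width b = 16.1 ft and side slope z = 2.6: A = (b + zy)y = (16.1 + 2.6×4.99)×4.99 = 145.1 ft²; P = b + 2y√(1+z²) = 16.1 + 2×4.99×2.786 = 43.9 ft.
Hydraulic radius R = A/P = 145.1/43.9 = 3.305 ft.
V = (1.486/n) R^(2/3) √S = (1.486/0.035) × 3.305^(2/3) × √0.039 = 18.6 ft/s. Hydraulic depth D_h = A/T = 145.1/42.05 = 3.45 ft.
Froude number Fr = V/√(g·D_h) = 18.6/√(32.2×3.45) = 1.76, which is greater than 1, so the flow is supercritical.

supercritical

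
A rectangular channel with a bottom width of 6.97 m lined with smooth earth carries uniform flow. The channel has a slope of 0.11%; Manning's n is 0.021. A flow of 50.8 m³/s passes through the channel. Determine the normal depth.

Manning's equation rearranged: A R^(2/3) = nQ / (1·√S) = 0.021 × 50.8 / (√0.0011) = 32.17.
Trying y = 2.45 m: A R^(2/3) = 21.76 — low.
Trying y = 3.81 m: A R^(2/3) = 39.59 — high.
Trying y = 3.26 m: A R^(2/3) = 32.17 — ≈ 32.17.

y_n = 3.26 m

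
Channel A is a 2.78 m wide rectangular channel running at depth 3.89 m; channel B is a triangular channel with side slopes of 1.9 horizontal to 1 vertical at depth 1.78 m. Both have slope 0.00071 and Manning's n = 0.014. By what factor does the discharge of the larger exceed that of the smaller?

Channel A: Flow area A = b·y = 2.78 × 3.89 = 10.81 m². Wetted perimeter P = b + 2y = 2.78 + 2×3.89 = 10.56 m. Hydraulic radius R = A/P = 10.81/10.56 = 1.024 m. Q_A = (1/0.014)·10.81·1.024^(2/3)·√0.00071 = 20.91 m³/s.
Channel B: For a triangular section with side slope z = 1.9: A = zy² = 1.9×1.78² = 6.02 m²; P = 2y√(1+z²) = 2×1.78×2.147 = 7.644 m. Hydraulic radius R = A/P = 6.02/7.644 = 0.7876 m. Q_B = (1/0.014)·6.02·0.7876^(2/3)·√0.00071 = 9.771 m³/s.
The larger discharge is 20.91 m³/s and the smaller is 9.771 m³/s; the ratio is 2.14.

2.14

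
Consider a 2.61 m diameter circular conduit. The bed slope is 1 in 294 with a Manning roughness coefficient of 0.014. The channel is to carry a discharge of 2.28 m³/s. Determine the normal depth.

Manning's equation rearranged: A R^(2/3) = nQ / (1·√S) = 0.014 × 2.28 / (√0.003401) = 0.5473.
Try y = 0.58 m: A R^(2/3) = 0.4359 — low.
Try y = 0.754 m: A R^(2/3) = 0.7325 — high.
Try y = 0.65 m: A R^(2/3) = 0.5472 — close enough.

y_n = 0.65 m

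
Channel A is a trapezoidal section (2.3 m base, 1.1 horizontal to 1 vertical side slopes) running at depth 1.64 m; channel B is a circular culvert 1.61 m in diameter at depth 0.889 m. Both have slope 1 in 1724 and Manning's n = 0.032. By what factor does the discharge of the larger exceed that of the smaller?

9.86

Channel A: With bottom width b = 2.3 m and side slope z = 1.1: A = (b + zy)y = (2.3 + 1.1×1.64)×1.64 = 6.731 m²; P = b + 2y√(1+z²) = 2.3 + 2×1.64×1.487 = 7.176 m. Hydraulic radius R = A/P = 6.731/7.176 = 0.9379 m. Q_A = (1/0.032)·6.731·0.9379^(2/3)·√0.00058 = 4.854 m³/s.
Channel B: For a circular section of diameter D = 1.61 m at depth y = 0.889 m, the central angle is θ = 2 arccos(1 − 2y/D) = 3.351 rad. Then A = (D²/8)(θ − sin θ) = 1.153 m² and P = Dθ/2 = 2.697 m. Hydraulic radius R = A/P = 1.153/2.697 = 0.4274 m. Q_B = (1/0.032)·1.153·0.4274^(2/3)·√0.00058 = 0.4924 m³/s.
The larger discharge is 4.854 m³/s and the smaller is 0.4924 m³/s; the ratio is 9.86.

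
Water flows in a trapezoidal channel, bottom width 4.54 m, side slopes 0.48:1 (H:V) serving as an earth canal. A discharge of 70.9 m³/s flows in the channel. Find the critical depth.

At critical depth, Q² T / (g A³) = 1, i.e. A³/T = Q²/g = 70.9²/9.81 = 512.4.
At y = 3.37 m: A³/T = 1149 — too large.
At y = 2.64 m: A³/T = 509.4 — ≈ 512.4.

y_c = 2.64 m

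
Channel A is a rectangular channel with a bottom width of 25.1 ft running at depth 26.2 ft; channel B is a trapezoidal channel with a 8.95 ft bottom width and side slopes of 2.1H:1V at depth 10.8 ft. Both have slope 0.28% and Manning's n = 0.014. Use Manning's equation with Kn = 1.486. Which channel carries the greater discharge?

channel A

Channel A: Flow area A = b·y = 25.1 × 26.2 = 657.6 ft². Wetted perimeter P = b + 2y = 25.1 + 2×26.2 = 77.5 ft. Hydraulic radius R = A/P = 657.6/77.5 = 8.485 ft. Q_A = (1.486/0.014)·657.6·8.485^(2/3)·√0.0028 = 15370 ft³/s.
Channel B: With bottom width b = 8.95 ft and side slope z = 2.1: A = (b + zy)y = (8.95 + 2.1×10.8)×10.8 = 341.6 ft²; P = b + 2y√(1+z²) = 8.95 + 2×10.8×2.326 = 59.19 ft. Hydraulic radius R = A/P = 341.6/59.19 = 5.771 ft. Q_B = (1.486/0.014)·341.6·5.771^(2/3)·√0.0028 = 6173 ft³/s.
Q_A = 15370 ft³/s vs Q_B = 6173 ft³/s, so channel A carries more.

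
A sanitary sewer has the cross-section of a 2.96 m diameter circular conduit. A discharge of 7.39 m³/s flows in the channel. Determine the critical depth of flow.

At critical depth, Q² T / (g A³) = 1, i.e. A³/T = Q²/g = 7.39²/9.81 = 5.567.
Trying y = 0.882 m: A³/T = 1.879 — too small.
Trying y = 1.33 m: A³/T = 9.145 — too large.
Trying y = 1.17 m: A³/T = 5.594 — ≈ 5.567.

y_c = 1.17 m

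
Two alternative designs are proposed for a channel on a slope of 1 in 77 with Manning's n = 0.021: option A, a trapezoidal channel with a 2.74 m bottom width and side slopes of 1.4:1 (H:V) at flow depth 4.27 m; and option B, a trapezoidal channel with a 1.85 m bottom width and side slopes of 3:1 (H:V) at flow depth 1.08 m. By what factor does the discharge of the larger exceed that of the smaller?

Channel A: With bottom width b = 2.74 m and side slope z = 1.4: A = (b + zy)y = (2.74 + 1.4×4.27)×4.27 = 37.23 m²; P = b + 2y√(1+z²) = 2.74 + 2×4.27×1.72 = 17.43 m. Hydraulic radius R = A/P = 37.23/17.43 = 2.135 m. Q_A = (1/0.021)·37.23·2.135^(2/3)·√0.01299 = 335 m³/s.
Channel B: With bottom width b = 1.85 m and side slope z = 3: A = (b + zy)y = (1.85 + 3×1.08)×1.08 = 5.497 m²; P = b + 2y√(1+z²) = 1.85 + 2×1.08×3.162 = 8.681 m. Hydraulic radius R = A/P = 5.497/8.681 = 0.6333 m. Q_B = (1/0.021)·5.497·0.6333^(2/3)·√0.01299 = 22 m³/s.
The larger discharge is 335 m³/s and the smaller is 22 m³/s; the ratio is 15.2.

15.2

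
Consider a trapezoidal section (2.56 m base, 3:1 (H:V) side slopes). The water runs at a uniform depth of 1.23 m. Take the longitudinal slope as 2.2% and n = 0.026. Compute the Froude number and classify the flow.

With bottom width b = 2.56 m and side slope z = 3: A = (b + zy)y = (2.56 + 3×1.23)×1.23 = 7.688 m²; P = b + 2y√(1+z²) = 2.56 + 2×1.23×3.162 = 10.34 m.
Hydraulic radius R = A/P = 7.688/10.34 = 0.7435 m.
V = (1/n) R^(2/3) √S = (1/0.026) × 0.7435^(2/3) × √0.022 = 4.682 m/s. Hydraulic depth D_h = A/T = 7.688/9.94 = 0.7734 m.
Froude number Fr = V/√(g·D_h) = 4.682/√(9.81×0.7734) = 1.7, which is greater than 1, so the flow is supercritical.

supercritical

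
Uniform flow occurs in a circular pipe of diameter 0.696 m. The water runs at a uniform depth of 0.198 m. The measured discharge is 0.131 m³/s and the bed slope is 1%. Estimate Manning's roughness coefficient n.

For a circular section of diameter D = 0.696 m at depth y = 0.198 m, the central angle is θ = 2 arccos(1 − 2y/D) = 2.25 rad. Then A = (D²/8)(θ − sin θ) = 0.08916 m² and P = Dθ/2 = 0.7831 m.
Hydraulic radius R = A/P = 0.08916/0.7831 = 0.1139 m.
Rearranging Manning's equation: n = (1/Q) A R^(2/3) S^(1/2) = (1/0.131) × 0.08916 × 0.1139^(2/3) × √0.01 = 0.016.

n = 0.016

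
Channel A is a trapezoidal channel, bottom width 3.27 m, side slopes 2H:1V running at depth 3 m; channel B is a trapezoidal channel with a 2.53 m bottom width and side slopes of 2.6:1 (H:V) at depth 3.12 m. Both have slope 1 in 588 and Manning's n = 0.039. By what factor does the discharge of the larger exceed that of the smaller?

Channel A: With bottom width b = 3.27 m and side slope z = 2: A = (b + zy)y = (3.27 + 2×3)×3 = 27.81 m²; P = b + 2y√(1+z²) = 3.27 + 2×3×2.236 = 16.69 m. Hydraulic radius R = A/P = 27.81/16.69 = 1.667 m. Q_A = (1/0.039)·27.81·1.667^(2/3)·√0.001701 = 41.34 m³/s.
Channel B: With bottom width b = 2.53 m and side slope z = 2.6: A = (b + zy)y = (2.53 + 2.6×3.12)×3.12 = 33.2 m²; P = b + 2y√(1+z²) = 2.53 + 2×3.12×2.786 = 19.91 m. Hydraulic radius R = A/P = 33.2/19.91 = 1.667 m. Q_B = (1/0.039)·33.2·1.667^(2/3)·√0.001701 = 49.37 m³/s.
The larger discharge is 49.37 m³/s and the smaller is 41.34 m³/s; the ratio is 1.19.

1.19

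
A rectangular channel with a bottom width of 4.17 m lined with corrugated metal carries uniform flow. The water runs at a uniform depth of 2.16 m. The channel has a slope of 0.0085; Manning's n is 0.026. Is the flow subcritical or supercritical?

Flow area A = b·y = 4.17 × 2.16 = 9.007 m². Wetted perimeter P = b + 2y = 4.17 + 2×2.16 = 8.49 m.
Hydraulic radius R = A/P = 9.007/8.49 = 1.061 m.
V = (1/n) R^(2/3) √S = (1/0.026) × 1.061^(2/3) × √0.0085 = 3.689 m/s. Hydraulic depth D_h = A/T = 9.007/4.17 = 2.16 m.
Froude number Fr = V/√(g·D_h) = 3.689/√(9.81×2.16) = 0.801, which is less than 1, so the flow is subcritical.

subcritical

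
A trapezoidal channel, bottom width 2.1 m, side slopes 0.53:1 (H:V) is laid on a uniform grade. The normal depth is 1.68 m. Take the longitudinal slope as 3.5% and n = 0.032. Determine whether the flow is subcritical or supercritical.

supercritical

With bottom width b = 2.1 m and side slope z = 0.53: A = (b + zy)y = (2.1 + 0.53×1.68)×1.68 = 5.024 m²; P = b + 2y√(1+z²) = 2.1 + 2×1.68×1.132 = 5.903 m.
Hydraulic radius R = A/P = 5.024/5.903 = 0.8511 m.
V = (1/n) R^(2/3) √S = (1/0.032) × 0.8511^(2/3) × √0.035 = 5.251 m/s. Hydraulic depth D_h = A/T = 5.024/3.881 = 1.295 m.
Froude number Fr = V/√(g·D_h) = 5.251/√(9.81×1.295) = 1.47, which is greater than 1, so the flow is supercritical.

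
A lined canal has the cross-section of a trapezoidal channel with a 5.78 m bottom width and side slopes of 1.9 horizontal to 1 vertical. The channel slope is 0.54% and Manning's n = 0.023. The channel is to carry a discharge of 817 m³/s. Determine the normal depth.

Manning's equation rearranged: A R^(2/3) = nQ / (1·√S) = 0.023 × 817 / (√0.0054) = 255.7.
Try y = 7.52 m: A R^(2/3) = 378 — over.
Try y = 6.33 m: A R^(2/3) = 255.8 — close enough.

y_n = 6.33 m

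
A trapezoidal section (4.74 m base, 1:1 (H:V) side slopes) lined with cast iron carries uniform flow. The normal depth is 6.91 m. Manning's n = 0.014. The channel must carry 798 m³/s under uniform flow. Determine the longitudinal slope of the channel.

S = 0.0039

With bottom width b = 4.74 m and side slope z = 1: A = (b + zy)y = (4.74 + 1×6.91)×6.91 = 80.5 m²; P = b + 2y√(1+z²) = 4.74 + 2×6.91×1.414 = 24.28 m.
Hydraulic radius R = A/P = 80.5/24.28 = 3.315 m.
From Manning's equation, S = [nQ / (1 A R^(2/3))]² = [0.014 × 798 / (1 × 80.5 × 3.315^(2/3))]² = 0.0039.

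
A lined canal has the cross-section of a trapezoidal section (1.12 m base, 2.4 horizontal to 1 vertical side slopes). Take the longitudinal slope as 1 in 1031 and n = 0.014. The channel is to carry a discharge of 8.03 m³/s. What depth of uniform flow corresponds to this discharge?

Manning's equation rearranged: A R^(2/3) = nQ / (1·√S) = 0.014 × 8.03 / (√0.0009699) = 3.61.
Trying y = 1.32 m: A R^(2/3) = 4.5 — over.
Trying y = 1.02 m: A R^(2/3) = 2.492 — short.
Trying y = 1.2 m: A R^(2/3) = 3.61 — matches.

y_n = 1.2 m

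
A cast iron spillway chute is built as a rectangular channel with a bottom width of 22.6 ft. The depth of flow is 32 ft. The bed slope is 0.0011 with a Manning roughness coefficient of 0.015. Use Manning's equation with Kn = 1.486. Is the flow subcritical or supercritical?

subcritical

Flow area A = b·y = 22.6 × 32 = 723.2 ft². Wetted perimeter P = b + 2y = 22.6 + 2×32 = 86.6 ft.
Hydraulic radius R = A/P = 723.2/86.6 = 8.351 ft.
V = (1.486/n) R^(2/3) √S = (1.486/0.015) × 8.351^(2/3) × √0.0011 = 13.52 ft/s. Hydraulic depth D_h = A/T = 723.2/22.6 = 32 ft.
Froude number Fr = V/√(g·D_h) = 13.52/√(32.2×32) = 0.421, which is less than 1, so the flow is subcritical.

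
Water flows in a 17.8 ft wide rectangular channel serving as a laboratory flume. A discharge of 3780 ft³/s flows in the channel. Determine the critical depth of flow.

For a rectangular channel, critical depth y_c = (q²/g)^(1/3) where q = Q/b = 3780/17.8 = 212.4 ft²/s.
So y_c = (212.4²/32.2)^(1/3) = 11.2 ft.

y_c = 11.2 ft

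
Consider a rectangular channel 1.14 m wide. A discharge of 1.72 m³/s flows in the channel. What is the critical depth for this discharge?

For a rectangular channel, critical depth y_c = (q²/g)^(1/3) where q = Q/b = 1.72/1.14 = 1.509 m²/s.
So y_c = (1.509²/9.81)^(1/3) = 0.615 m.

y_c = 0.615 m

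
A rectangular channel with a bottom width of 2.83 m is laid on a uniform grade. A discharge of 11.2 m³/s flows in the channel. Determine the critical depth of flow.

y_c = 1.17 m

For a rectangular channel, critical depth y_c = (q²/g)^(1/3) where q = Q/b = 11.2/2.83 = 3.958 m²/s.
So y_c = (3.958²/9.81)^(1/3) = 1.17 m.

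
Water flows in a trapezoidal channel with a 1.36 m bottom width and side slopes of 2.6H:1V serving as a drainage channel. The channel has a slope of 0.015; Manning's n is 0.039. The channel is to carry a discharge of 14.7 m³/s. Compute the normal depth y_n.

y_n = 1.27 m

Manning's equation rearranged: A R^(2/3) = nQ / (1·√S) = 0.039 × 14.7 / (√0.015) = 4.681.
Try y = 0.883 m: A R^(2/3) = 2.072 — low.
Try y = 1.4 m: A R^(2/3) = 5.851 — high.
Try y = 1.27 m: A R^(2/3) = 4.676 — close enough.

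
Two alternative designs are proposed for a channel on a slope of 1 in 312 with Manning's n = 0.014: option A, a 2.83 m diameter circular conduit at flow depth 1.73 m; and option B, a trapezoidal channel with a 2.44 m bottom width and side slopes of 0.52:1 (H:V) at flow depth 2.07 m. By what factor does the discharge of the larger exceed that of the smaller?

Channel A: For a circular section of diameter D = 2.83 m at depth y = 1.73 m, the central angle is θ = 2 arccos(1 − 2y/D) = 3.591 rad. Then A = (D²/8)(θ − sin θ) = 4.029 m² and P = Dθ/2 = 5.081 m. Hydraulic radius R = A/P = 4.029/5.081 = 0.793 m. Q_A = (1/0.014)·4.029·0.793^(2/3)·√0.003205 = 13.96 m³/s.
Channel B: With bottom width b = 2.44 m and side slope z = 0.52: A = (b + zy)y = (2.44 + 0.52×2.07)×2.07 = 7.279 m²; P = b + 2y√(1+z²) = 2.44 + 2×2.07×1.127 = 7.106 m. Hydraulic radius R = A/P = 7.279/7.106 = 1.024 m. Q_B = (1/0.014)·7.279·1.024^(2/3)·√0.003205 = 29.91 m³/s.
The larger discharge is 29.91 m³/s and the smaller is 13.96 m³/s; the ratio is 2.14.

2.14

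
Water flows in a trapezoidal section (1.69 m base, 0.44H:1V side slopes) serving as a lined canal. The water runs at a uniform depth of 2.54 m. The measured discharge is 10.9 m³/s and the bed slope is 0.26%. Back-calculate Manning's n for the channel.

n = 0.033

With bottom width b = 1.69 m and side slope z = 0.44: A = (b + zy)y = (1.69 + 0.44×2.54)×2.54 = 7.131 m²; P = b + 2y√(1+z²) = 1.69 + 2×2.54×1.093 = 7.24 m.
Hydraulic radius R = A/P = 7.131/7.24 = 0.985 m.
Rearranging Manning's equation: n = (1/Q) A R^(2/3) S^(1/2) = (1/10.9) × 7.131 × 0.985^(2/3) × √0.0026 = 0.033.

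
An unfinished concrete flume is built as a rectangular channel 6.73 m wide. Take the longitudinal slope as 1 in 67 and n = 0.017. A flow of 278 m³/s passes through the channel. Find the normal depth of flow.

Manning's equation rearranged: A R^(2/3) = nQ / (1·√S) = 0.017 × 278 / (√0.01493) = 38.68.
Try y = 4.75 m: A R^(2/3) = 50.23 — too large.
Try y = 3.88 m: A R^(2/3) = 38.67 — ≈ 38.68.

y_n = 3.88 m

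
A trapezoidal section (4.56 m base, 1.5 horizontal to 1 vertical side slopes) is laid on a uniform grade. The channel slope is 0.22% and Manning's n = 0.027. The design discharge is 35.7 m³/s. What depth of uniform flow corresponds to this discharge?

y_n = 2.15 m

Manning's equation rearranged: A R^(2/3) = nQ / (1·√S) = 0.027 × 35.7 / (√0.0022) = 20.55.
Try y = 1.76 m: A R^(2/3) = 14.01 — too small.
Try y = 2.15 m: A R^(2/3) = 20.54 — close enough.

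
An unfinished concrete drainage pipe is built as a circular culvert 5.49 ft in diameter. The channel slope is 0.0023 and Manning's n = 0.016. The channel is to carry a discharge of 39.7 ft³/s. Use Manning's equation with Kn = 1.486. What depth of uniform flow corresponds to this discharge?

Manning's equation rearranged: A R^(2/3) = nQ / (1.486·√S) = 0.016 × 39.7 / (1.486 × √0.0023) = 8.913.
Trying y = 2.5 ft: A R^(2/3) = 12.44 — over.
Trying y = 1.66 ft: A R^(2/3) = 5.813 — short.
Trying y = 2.08 ft: A R^(2/3) = 8.915 — matches.

y_n = 2.08 ft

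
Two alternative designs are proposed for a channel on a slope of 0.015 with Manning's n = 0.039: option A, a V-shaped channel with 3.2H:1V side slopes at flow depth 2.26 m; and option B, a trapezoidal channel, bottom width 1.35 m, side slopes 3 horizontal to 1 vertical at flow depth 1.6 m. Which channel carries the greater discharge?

Channel A: For a triangular section with side slope z = 3.2: A = zy² = 3.2×2.26² = 16.34 m²; P = 2y√(1+z²) = 2×2.26×3.353 = 15.15 m. Hydraulic radius R = A/P = 16.34/15.15 = 1.079 m. Q_A = (1/0.039)·16.34·1.079^(2/3)·√0.015 = 53.98 m³/s.
Channel B: With bottom width b = 1.35 m and side slope z = 3: A = (b + zy)y = (1.35 + 3×1.6)×1.6 = 9.84 m²; P = b + 2y√(1+z²) = 1.35 + 2×1.6×3.162 = 11.47 m. Hydraulic radius R = A/P = 9.84/11.47 = 0.8579 m. Q_B = (1/0.039)·9.84·0.8579^(2/3)·√0.015 = 27.9 m³/s.
Q_A = 53.98 m³/s vs Q_B = 27.9 m³/s, so channel A carries more.

channel A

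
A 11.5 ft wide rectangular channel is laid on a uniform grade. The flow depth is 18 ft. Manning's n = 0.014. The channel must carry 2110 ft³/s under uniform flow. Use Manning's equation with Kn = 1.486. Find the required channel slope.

S = 0.0013

Flow area A = b·y = 11.5 × 18 = 207 ft². Wetted perimeter P = b + 2y = 11.5 + 2×18 = 47.5 ft.
Hydraulic radius R = A/P = 207/47.5 = 4.358 ft.
From Manning's equation, S = [nQ / (1.486 A R^(2/3))]² = [0.014 × 2110 / (1.486 × 207 × 4.358^(2/3))]² = 0.0013.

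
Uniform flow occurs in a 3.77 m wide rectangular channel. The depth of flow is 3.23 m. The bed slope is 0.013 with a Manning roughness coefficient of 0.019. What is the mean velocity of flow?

V = 6.74 m/s

Flow area A = b·y = 3.77 × 3.23 = 12.18 m². Wetted perimeter P = b + 2y = 3.77 + 2×3.23 = 10.23 m.
Hydraulic radius R = A/P = 12.18/10.23 = 1.19 m.
From Manning's equation, V = (1/n) R^(2/3) S^(1/2) = (1/0.019) × 1.19^(2/3) × 0.013^(1/2) = 6.74 m/s.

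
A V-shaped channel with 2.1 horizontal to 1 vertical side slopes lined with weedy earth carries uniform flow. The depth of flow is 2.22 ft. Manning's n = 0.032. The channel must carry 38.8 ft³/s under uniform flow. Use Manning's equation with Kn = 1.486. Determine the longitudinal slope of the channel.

For a triangular section with side slope z = 2.1: A = zy² = 2.1×2.22² = 10.35 ft²; P = 2y√(1+z²) = 2×2.22×2.326 = 10.33 ft.
Hydraulic radius R = A/P = 10.35/10.33 = 1.002 ft.
From Manning's equation, S = [nQ / (1.486 A R^(2/3))]² = [0.032 × 38.8 / (1.486 × 10.35 × 1.002^(2/3))]² = 0.0065.

S = 0.0065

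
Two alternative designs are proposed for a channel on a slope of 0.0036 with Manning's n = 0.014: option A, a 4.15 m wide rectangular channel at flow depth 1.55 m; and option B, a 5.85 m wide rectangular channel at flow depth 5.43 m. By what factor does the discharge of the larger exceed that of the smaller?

8.21

Channel A: Flow area A = b·y = 4.15 × 1.55 = 6.433 m². Wetted perimeter P = b + 2y = 4.15 + 2×1.55 = 7.25 m. Hydraulic radius R = A/P = 6.433/7.25 = 0.8872 m. Q_A = (1/0.014)·6.433·0.8872^(2/3)·√0.0036 = 25.45 m³/s.
Channel B: Flow area A = b·y = 5.85 × 5.43 = 31.77 m². Wetted perimeter P = b + 2y = 5.85 + 2×5.43 = 16.71 m. Hydraulic radius R = A/P = 31.77/16.71 = 1.901 m. Q_B = (1/0.014)·31.77·1.901^(2/3)·√0.0036 = 208.9 m³/s.
The larger discharge is 208.9 m³/s and the smaller is 25.45 m³/s; the ratio is 8.21.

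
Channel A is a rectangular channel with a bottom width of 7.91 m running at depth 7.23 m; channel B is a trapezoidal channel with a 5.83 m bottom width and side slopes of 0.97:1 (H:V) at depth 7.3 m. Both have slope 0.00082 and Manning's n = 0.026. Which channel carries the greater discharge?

Channel A: Flow area A = b·y = 7.91 × 7.23 = 57.19 m². Wetted perimeter P = b + 2y = 7.91 + 2×7.23 = 22.37 m. Hydraulic radius R = A/P = 57.19/22.37 = 2.557 m. Q_A = (1/0.026)·57.19·2.557^(2/3)·√0.00082 = 117.8 m³/s.
Channel B: With bottom width b = 5.83 m and side slope z = 0.97: A = (b + zy)y = (5.83 + 0.97×7.3)×7.3 = 94.25 m²; P = b + 2y√(1+z²) = 5.83 + 2×7.3×1.393 = 26.17 m. Hydraulic radius R = A/P = 94.25/26.17 = 3.601 m. Q_B = (1/0.026)·94.25·3.601^(2/3)·√0.00082 = 243.9 m³/s.
Q_A = 117.8 m³/s vs Q_B = 243.9 m³/s, so channel B carries more.

channel B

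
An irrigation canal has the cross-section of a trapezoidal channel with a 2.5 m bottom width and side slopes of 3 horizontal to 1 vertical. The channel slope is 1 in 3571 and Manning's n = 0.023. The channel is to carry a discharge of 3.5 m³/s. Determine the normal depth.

Manning's equation rearranged: A R^(2/3) = nQ / (1·√S) = 0.023 × 3.5 / (√0.00028) = 4.811.
Try y = 1.25 m: A R^(2/3) = 6.454 — too large.
Try y = 0.962 m: A R^(2/3) = 3.701 — too small.
Try y = 1.09 m: A R^(2/3) = 4.813 — close enough.

y_n = 1.09 m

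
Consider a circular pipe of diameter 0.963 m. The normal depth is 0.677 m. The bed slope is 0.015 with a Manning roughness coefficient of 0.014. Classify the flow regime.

supercritical

For a circular section of diameter D = 0.963 m at depth y = 0.677 m, the central angle is θ = 2 arccos(1 − 2y/D) = 3.978 rad. Then A = (D²/8)(θ − sin θ) = 0.5471 m² and P = Dθ/2 = 1.915 m.
Hydraulic radius R = A/P = 0.5471/1.915 = 0.2857 m.
V = (1/n) R^(2/3) √S = (1/0.014) × 0.2857^(2/3) × √0.015 = 3.795 m/s. Hydraulic depth D_h = A/T = 0.5471/0.88 = 0.6217 m.
Froude number Fr = V/√(g·D_h) = 3.795/√(9.81×0.6217) = 1.54, which is greater than 1, so the flow is supercritical.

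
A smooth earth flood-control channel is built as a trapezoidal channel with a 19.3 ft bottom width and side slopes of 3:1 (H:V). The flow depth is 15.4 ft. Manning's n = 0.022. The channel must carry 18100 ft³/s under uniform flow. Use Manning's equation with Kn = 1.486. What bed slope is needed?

With bottom width b = 19.3 ft and side slope z = 3: A = (b + zy)y = (19.3 + 3×15.4)×15.4 = 1009 ft²; P = b + 2y√(1+z²) = 19.3 + 2×15.4×3.162 = 116.7 ft.
Hydraulic radius R = A/P = 1009/116.7 = 8.644 ft.
From Manning's equation, S = [nQ / (1.486 A R^(2/3))]² = [0.022 × 18100 / (1.486 × 1009 × 8.644^(2/3))]² = 0.00398.

S = 0.00398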